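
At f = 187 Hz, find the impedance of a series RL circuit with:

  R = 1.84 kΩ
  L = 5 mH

Step 1 — Angular frequency: ω = 2π·f = 2π·187 = 1175 rad/s.
Step 2 — Component impedances:
  R: Z = R = 1840 Ω
  L: Z = jωL = j·1175·0.005 = 0 + j5.875 Ω
Step 3 — Series combination: Z_total = R + L = 1840 + j5.875 Ω = 1840∠0.2° Ω.

Z = 1840 + j5.875 Ω = 1840∠0.2° Ω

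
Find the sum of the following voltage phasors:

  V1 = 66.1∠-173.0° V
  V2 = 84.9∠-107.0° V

Step 1 — Convert each phasor to rectangular form:
  V1 = 66.1·(cos(-173.0°) + j·sin(-173.0°)) = -65.61 - j8.056 V
  V2 = 84.9·(cos(-107.0°) + j·sin(-107.0°)) = -24.82 - j81.19 V
Step 2 — Sum components: V_total = -90.43 - j89.25 V.
Step 3 — Convert to polar: |V_total| = 127.1 V, ∠V_total = -135.4°.

V_total = 127.1∠-135.4° V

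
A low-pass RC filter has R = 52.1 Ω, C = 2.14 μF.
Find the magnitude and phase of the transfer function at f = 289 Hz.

Step 1 — Angular frequency: ω = 2π·289 = 1816 rad/s.
Step 2 — Transfer function: H(jω) = 1/(1 + jωRC).
Step 3 — Denominator: 1 + jωRC = 1 + j·1816·52.1·2.14e-06 = 1 + j0.2025.
Step 4 — H = 0.9606 - j0.1945.
Step 5 — Magnitude: |H| = 0.9801 (-0.2 dB); phase: φ = -11.4°.

|H| = 0.9801 (-0.2 dB), φ = -11.4°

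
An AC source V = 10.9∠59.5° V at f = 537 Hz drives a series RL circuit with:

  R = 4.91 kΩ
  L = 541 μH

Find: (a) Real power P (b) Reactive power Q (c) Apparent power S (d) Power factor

Step 1 — Angular frequency: ω = 2π·f = 2π·537 = 3374 rad/s.
Step 2 — Component impedances:
  R: Z = R = 4910 Ω
  L: Z = jωL = j·3374·0.000541 = 0 + j1.825 Ω
Step 3 — Series combination: Z_total = R + L = 4910 + j1.825 Ω = 4910∠0.0° Ω.
Step 4 — Source phasor: V = 10.9∠59.5° V = 5.532 + j9.392 V.
Step 5 — Current: I = V / Z = 0.001127 + j0.001912 A = 0.00222∠59.5° A.
Step 6 — Complex power: S = V·I* = 0.0242 + j8.996e-06 VA.
Step 7 — Real power: P = Re(S) = 0.0242 W.
Step 8 — Reactive power: Q = Im(S) = 8.996e-06 VAR.
Step 9 — Apparent power: |S| = 0.0242 VA.
Step 10 — Power factor: PF = P/|S| = 1 (lagging).

(a) P = 0.0242 W  (b) Q = 8.996e-06 VAR  (c) S = 0.0242 VA  (d) PF = 1 (lagging)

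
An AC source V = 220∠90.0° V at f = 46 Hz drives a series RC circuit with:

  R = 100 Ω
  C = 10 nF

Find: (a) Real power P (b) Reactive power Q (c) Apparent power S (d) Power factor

Step 1 — Angular frequency: ω = 2π·f = 2π·46 = 289 rad/s.
Step 2 — Component impedances:
  R: Z = R = 100 Ω
  C: Z = 1/(jωC) = -j/(ω·C) = 0 - j3.46e+05 Ω
Step 3 — Series combination: Z_total = R + C = 100 - j3.46e+05 Ω = 3.46e+05∠-90.0° Ω.
Step 4 — Source phasor: V = 220∠90.0° V = 0 + j220 V.
Step 5 — Current: I = V / Z = -0.0006359 + j1.838e-07 A = 0.0006359∠180.0° A.
Step 6 — Complex power: S = V·I* = 4.043e-05 - j0.1399 VA.
Step 7 — Real power: P = Re(S) = 4.043e-05 W.
Step 8 — Reactive power: Q = Im(S) = -0.1399 VAR.
Step 9 — Apparent power: |S| = 0.1399 VA.
Step 10 — Power factor: PF = P/|S| = 0.000289 (leading).

(a) P = 4.043e-05 W  (b) Q = -0.1399 VAR  (c) S = 0.1399 VA  (d) PF = 0.000289 (leading)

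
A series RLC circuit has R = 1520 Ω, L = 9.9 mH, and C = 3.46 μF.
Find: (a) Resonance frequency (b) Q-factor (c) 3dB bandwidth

Step 1 — Resonance: ω₀ = 1/√(LC) = 1/√(0.0099·3.46e-06) = 5403 rad/s.
Step 2 — f₀ = ω₀/(2π) = 859.9 Hz.
Step 3 — Series Q: Q = ω₀L/R = 5403·0.0099/1520 = 0.03519.
Step 4 — Bandwidth: Δω = ω₀/Q = 1.535e+05 rad/s; BW = Δω/(2π) = 2.444e+04 Hz.

(a) f₀ = 859.9 Hz  (b) Q = 0.03519  (c) BW = 2.444e+04 Hz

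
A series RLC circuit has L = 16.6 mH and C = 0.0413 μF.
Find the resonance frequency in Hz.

Step 1 — Resonance condition Im(Z)=0 gives ω₀ = 1/√(LC).
Step 2 — ω₀ = 1/√(0.0166·4.13e-08) = 3.819e+04 rad/s.
Step 3 — f₀ = ω₀/(2π) = 6078 Hz.

f₀ = 6078 Hz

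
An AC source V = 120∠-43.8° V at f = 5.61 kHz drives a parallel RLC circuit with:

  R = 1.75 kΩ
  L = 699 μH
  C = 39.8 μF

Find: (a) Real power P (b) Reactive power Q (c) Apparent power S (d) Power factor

Step 1 — Angular frequency: ω = 2π·f = 2π·5610 = 3.525e+04 rad/s.
Step 2 — Component impedances:
  R: Z = R = 1750 Ω
  L: Z = jωL = j·3.525e+04·0.000699 = 0 + j24.64 Ω
  C: Z = 1/(jωC) = -j/(ω·C) = 0 - j0.7128 Ω
Step 3 — Parallel combination: 1/Z_total = 1/R + 1/L + 1/C; Z_total = 0.0003079 - j0.734 Ω = 0.734∠-90.0° Ω.
Step 4 — Source phasor: V = 120∠-43.8° V = 86.61 - j83.06 V.
Step 5 — Current: I = V / Z = 113.2 + j117.9 A = 163.5∠46.2° A.
Step 6 — Complex power: S = V·I* = 8.229 - j1.962e+04 VA.
Step 7 — Real power: P = Re(S) = 8.229 W.
Step 8 — Reactive power: Q = Im(S) = -1.962e+04 VAR.
Step 9 — Apparent power: |S| = 1.962e+04 VA.
Step 10 — Power factor: PF = P/|S| = 0.0004195 (leading).

(a) P = 8.229 W  (b) Q = -1.962e+04 VAR  (c) S = 1.962e+04 VA  (d) PF = 0.0004195 (leading)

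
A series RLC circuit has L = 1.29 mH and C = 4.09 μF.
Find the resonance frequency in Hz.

Step 1 — Resonance condition Im(Z)=0 gives ω₀ = 1/√(LC).
Step 2 — ω₀ = 1/√(0.00129·4.09e-06) = 1.377e+04 rad/s.
Step 3 — f₀ = ω₀/(2π) = 2191 Hz.

f₀ = 2191 Hz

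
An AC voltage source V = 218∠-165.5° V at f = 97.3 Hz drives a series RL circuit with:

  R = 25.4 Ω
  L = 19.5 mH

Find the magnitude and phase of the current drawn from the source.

Step 1 — Angular frequency: ω = 2π·f = 2π·97.3 = 611.4 rad/s.
Step 2 — Component impedances:
  R: Z = R = 25.4 Ω
  L: Z = jωL = j·611.4·0.0195 = 0 + j11.92 Ω
Step 3 — Series combination: Z_total = R + L = 25.4 + j11.92 Ω = 28.06∠25.1° Ω.
Step 4 — Source phasor: V = 218∠-165.5° V = -211.1 - j54.58 V.
Step 5 — Ohm's law: I = V / Z_total = (-211.1 - j54.58) / (25.4 + j11.92) = -7.636 + j1.435 A.
Step 6 — Convert to polar: |I| = 7.769 A, ∠I = 169.4°.

I = 7.769∠169.4° A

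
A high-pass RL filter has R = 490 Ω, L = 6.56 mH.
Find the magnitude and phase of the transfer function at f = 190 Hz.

Step 1 — Angular frequency: ω = 2π·190 = 1194 rad/s.
Step 2 — Transfer function: H(jω) = jωL/(R + jωL).
Step 3 — Numerator jωL = j·7.831; denominator R + jωL = 490 + j7.831.
Step 4 — H = 0.0002554 + j0.01598.
Step 5 — Magnitude: |H| = 0.01598 (-35.9 dB); phase: φ = 89.1°.

|H| = 0.01598 (-35.9 dB), φ = 89.1°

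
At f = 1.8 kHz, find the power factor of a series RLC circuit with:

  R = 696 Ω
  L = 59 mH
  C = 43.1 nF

Step 1 — Angular frequency: ω = 2π·f = 2π·1800 = 1.131e+04 rad/s.
Step 2 — Component impedances:
  R: Z = R = 696 Ω
  L: Z = jωL = j·1.131e+04·0.059 = 0 + j667.3 Ω
  C: Z = 1/(jωC) = -j/(ω·C) = 0 - j2051 Ω
Step 3 — Series combination: Z_total = R + L + C = 696 - j1384 Ω = 1549∠-63.3° Ω.
Step 4 — Power factor: PF = cos(φ) = Re(Z)/|Z| = 696/1549.3 = 0.4492.
Step 5 — Type: Im(Z) = -1384 ⇒ leading (phase φ = -63.3°).

PF = 0.4492 (leading, φ = -63.3°)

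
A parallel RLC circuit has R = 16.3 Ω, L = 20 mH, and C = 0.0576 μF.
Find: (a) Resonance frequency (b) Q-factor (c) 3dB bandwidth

Step 1 — Resonance: ω₀ = 1/√(LC) = 1/√(0.02·5.76e-08) = 2.946e+04 rad/s.
Step 2 — f₀ = ω₀/(2π) = 4689 Hz.
Step 3 — Parallel Q: Q = R/(ω₀L) = 16.3/(2.946e+04·0.02) = 0.02766.
Step 4 — Bandwidth: Δω = ω₀/Q = 1.065e+06 rad/s; BW = Δω/(2π) = 1.695e+05 Hz.

(a) f₀ = 4689 Hz  (b) Q = 0.02766  (c) BW = 1.695e+05 Hz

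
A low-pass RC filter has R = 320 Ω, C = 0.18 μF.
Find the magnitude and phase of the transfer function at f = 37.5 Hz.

Step 1 — Angular frequency: ω = 2π·37.5 = 235.6 rad/s.
Step 2 — Transfer function: H(jω) = 1/(1 + jωRC).
Step 3 — Denominator: 1 + jωRC = 1 + j·235.6·320·1.8e-07 = 1 + j0.01357.
Step 4 — H = 0.9998 - j0.01357.
Step 5 — Magnitude: |H| = 0.9999 (-0.0 dB); phase: φ = -0.8°.

|H| = 0.9999 (-0.0 dB), φ = -0.8°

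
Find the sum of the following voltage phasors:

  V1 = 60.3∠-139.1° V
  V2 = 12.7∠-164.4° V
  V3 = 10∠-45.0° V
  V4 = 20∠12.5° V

Step 1 — Convert each phasor to rectangular form:
  V1 = 60.3·(cos(-139.1°) + j·sin(-139.1°)) = -45.58 - j39.48 V
  V2 = 12.7·(cos(-164.4°) + j·sin(-164.4°)) = -12.23 - j3.415 V
  V3 = 10·(cos(-45.0°) + j·sin(-45.0°)) = 7.071 - j7.071 V
  V4 = 20·(cos(12.5°) + j·sin(12.5°)) = 19.53 + j4.329 V
Step 2 — Sum components: V_total = -31.21 - j45.64 V.
Step 3 — Convert to polar: |V_total| = 55.29 V, ∠V_total = -124.4°.

V_total = 55.29∠-124.4° V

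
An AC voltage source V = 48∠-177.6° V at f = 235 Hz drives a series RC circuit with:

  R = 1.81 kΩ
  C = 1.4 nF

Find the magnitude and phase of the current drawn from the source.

Step 1 — Angular frequency: ω = 2π·f = 2π·235 = 1477 rad/s.
Step 2 — Component impedances:
  R: Z = R = 1810 Ω
  C: Z = 1/(jωC) = -j/(ω·C) = 0 - j4.838e+05 Ω
Step 3 — Series combination: Z_total = R + C = 1810 - j4.838e+05 Ω = 4.838e+05∠-89.8° Ω.
Step 4 — Source phasor: V = 48∠-177.6° V = -47.96 - j2.01 V.
Step 5 — Ohm's law: I = V / Z_total = (-47.96 - j2.01) / (1810 - j4.838e+05) = 3.784e-06 - j9.915e-05 A.
Step 6 — Convert to polar: |I| = 9.922e-05 A, ∠I = -87.8°.

I = 9.922e-05∠-87.8° A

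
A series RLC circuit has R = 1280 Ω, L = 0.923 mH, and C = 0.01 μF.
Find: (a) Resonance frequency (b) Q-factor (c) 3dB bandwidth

Step 1 — Resonance: ω₀ = 1/√(LC) = 1/√(0.000923·1e-08) = 3.292e+05 rad/s.
Step 2 — f₀ = ω₀/(2π) = 5.239e+04 Hz.
Step 3 — Series Q: Q = ω₀L/R = 3.292e+05·0.000923/1280 = 0.2374.
Step 4 — Bandwidth: Δω = ω₀/Q = 1.387e+06 rad/s; BW = Δω/(2π) = 2.207e+05 Hz.

(a) f₀ = 5.239e+04 Hz  (b) Q = 0.2374  (c) BW = 2.207e+05 Hz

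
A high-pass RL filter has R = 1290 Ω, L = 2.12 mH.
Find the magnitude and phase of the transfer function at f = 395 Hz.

Step 1 — Angular frequency: ω = 2π·395 = 2482 rad/s.
Step 2 — Transfer function: H(jω) = jωL/(R + jωL).
Step 3 — Numerator jωL = j·5.262; denominator R + jωL = 1290 + j5.262.
Step 4 — H = 1.664e-05 + j0.004079.
Step 5 — Magnitude: |H| = 0.004079 (-47.8 dB); phase: φ = 89.8°.

|H| = 0.004079 (-47.8 dB), φ = 89.8°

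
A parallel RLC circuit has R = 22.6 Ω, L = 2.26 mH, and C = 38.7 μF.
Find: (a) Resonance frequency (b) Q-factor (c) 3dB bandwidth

Step 1 — Resonance: ω₀ = 1/√(LC) = 1/√(0.00226·3.87e-05) = 3381 rad/s.
Step 2 — f₀ = ω₀/(2π) = 538.2 Hz.
Step 3 — Parallel Q: Q = R/(ω₀L) = 22.6/(3381·0.00226) = 2.957.
Step 4 — Bandwidth: Δω = ω₀/Q = 1143 rad/s; BW = Δω/(2π) = 182 Hz.

(a) f₀ = 538.2 Hz  (b) Q = 2.957  (c) BW = 182 Hz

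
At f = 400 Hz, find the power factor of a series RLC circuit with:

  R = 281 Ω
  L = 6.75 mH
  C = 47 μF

Step 1 — Angular frequency: ω = 2π·f = 2π·400 = 2513 rad/s.
Step 2 — Component impedances:
  R: Z = R = 281 Ω
  L: Z = jωL = j·2513·0.00675 = 0 + j16.96 Ω
  C: Z = 1/(jωC) = -j/(ω·C) = 0 - j8.466 Ω
Step 3 — Series combination: Z_total = R + L + C = 281 + j8.499 Ω = 281.1∠1.7° Ω.
Step 4 — Power factor: PF = cos(φ) = Re(Z)/|Z| = 281/281.13 = 0.9995.
Step 5 — Type: Im(Z) = 8.499 ⇒ lagging (phase φ = 1.7°).

PF = 0.9995 (lagging, φ = 1.7°)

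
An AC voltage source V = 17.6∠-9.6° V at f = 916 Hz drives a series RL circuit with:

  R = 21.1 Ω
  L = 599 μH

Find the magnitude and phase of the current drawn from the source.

Step 1 — Angular frequency: ω = 2π·f = 2π·916 = 5755 rad/s.
Step 2 — Component impedances:
  R: Z = R = 21.1 Ω
  L: Z = jωL = j·5755·0.000599 = 0 + j3.447 Ω
Step 3 — Series combination: Z_total = R + L = 21.1 + j3.447 Ω = 21.38∠9.3° Ω.
Step 4 — Source phasor: V = 17.6∠-9.6° V = 17.35 - j2.935 V.
Step 5 — Ohm's law: I = V / Z_total = (17.35 - j2.935) / (21.1 + j3.447) = 0.7789 - j0.2664 A.
Step 6 — Convert to polar: |I| = 0.8232 A, ∠I = -18.9°.

I = 0.8232∠-18.9° A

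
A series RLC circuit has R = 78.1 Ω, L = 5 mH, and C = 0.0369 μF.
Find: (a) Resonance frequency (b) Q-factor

Step 1 — Resonance condition Im(Z)=0 gives ω₀ = 1/√(LC).
Step 2 — ω₀ = 1/√(0.005·3.69e-08) = 7.362e+04 rad/s.
Step 3 — f₀ = ω₀/(2π) = 1.172e+04 Hz.
Step 4 — Series Q: Q = ω₀L/R = 7.362e+04·0.005/78.1 = 4.713.

(a) f₀ = 1.172e+04 Hz  (b) Q = 4.713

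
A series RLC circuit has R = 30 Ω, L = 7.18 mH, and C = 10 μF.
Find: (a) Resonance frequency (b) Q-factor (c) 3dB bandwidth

Step 1 — Resonance condition Im(Z)=0 gives ω₀ = 1/√(LC).
Step 2 — ω₀ = 1/√(0.00718·1e-05) = 3732 rad/s.
Step 3 — f₀ = ω₀/(2π) = 594 Hz.
Step 4 — Series Q: Q = ω₀L/R = 3732·0.00718/30 = 0.8932.
Step 5 — 3dB bandwidth: Δω = ω₀/Q = 4178 rad/s; BW = Δω/(2π) = 665 Hz.

(a) f₀ = 594 Hz  (b) Q = 0.8932  (c) BW = 665 Hz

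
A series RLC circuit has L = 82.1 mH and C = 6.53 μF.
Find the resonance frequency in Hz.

Step 1 — Resonance condition Im(Z)=0 gives ω₀ = 1/√(LC).
Step 2 — ω₀ = 1/√(0.0821·6.53e-06) = 1366 rad/s.
Step 3 — f₀ = ω₀/(2π) = 217.4 Hz.

f₀ = 217.4 Hz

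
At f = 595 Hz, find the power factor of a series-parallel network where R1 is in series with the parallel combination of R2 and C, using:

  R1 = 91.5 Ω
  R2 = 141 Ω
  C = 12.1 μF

Step 1 — Angular frequency: ω = 2π·f = 2π·595 = 3738 rad/s.
Step 2 — Component impedances:
  R1: Z = R = 91.5 Ω
  R2: Z = R = 141 Ω
  C: Z = 1/(jωC) = -j/(ω·C) = 0 - j22.11 Ω
Step 3 — Parallel branch: R2 || C = 1/(1/R2 + 1/C) = 3.383 - j21.58 Ω.
Step 4 — Series with R1: Z_total = R1 + (R2 || C) = 94.88 - j21.58 Ω = 97.3∠-12.8° Ω.
Step 5 — Power factor: PF = cos(φ) = Re(Z)/|Z| = 94.88/97.3 = 0.9751.
Step 6 — Type: Im(Z) = -21.58 ⇒ leading (phase φ = -12.8°).

PF = 0.9751 (leading, φ = -12.8°)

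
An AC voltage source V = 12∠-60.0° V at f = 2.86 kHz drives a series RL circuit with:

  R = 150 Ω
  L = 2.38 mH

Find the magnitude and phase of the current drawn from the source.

Step 1 — Angular frequency: ω = 2π·f = 2π·2860 = 1.797e+04 rad/s.
Step 2 — Component impedances:
  R: Z = R = 150 Ω
  L: Z = jωL = j·1.797e+04·0.00238 = 0 + j42.77 Ω
Step 3 — Series combination: Z_total = R + L = 150 + j42.77 Ω = 156∠15.9° Ω.
Step 4 — Source phasor: V = 12∠-60.0° V = 6 - j10.39 V.
Step 5 — Ohm's law: I = V / Z_total = (6 - j10.39) / (150 + j42.77) = 0.01872 - j0.07462 A.
Step 6 — Convert to polar: |I| = 0.07693 A, ∠I = -75.9°.

I = 0.07693∠-75.9° A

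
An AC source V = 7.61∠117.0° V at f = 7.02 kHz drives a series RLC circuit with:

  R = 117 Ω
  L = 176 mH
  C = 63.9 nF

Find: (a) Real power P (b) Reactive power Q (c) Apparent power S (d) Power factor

Step 1 — Angular frequency: ω = 2π·f = 2π·7020 = 4.411e+04 rad/s.
Step 2 — Component impedances:
  R: Z = R = 117 Ω
  L: Z = jωL = j·4.411e+04·0.176 = 0 + j7763 Ω
  C: Z = 1/(jωC) = -j/(ω·C) = 0 - j354.8 Ω
Step 3 — Series combination: Z_total = R + L + C = 117 + j7408 Ω = 7409∠89.1° Ω.
Step 4 — Source phasor: V = 7.61∠117.0° V = -3.455 + j6.781 V.
Step 5 — Current: I = V / Z = 0.0009077 + j0.0004807 A = 0.001027∠27.9° A.
Step 6 — Complex power: S = V·I* = 0.0001234 + j0.007815 VA.
Step 7 — Real power: P = Re(S) = 0.0001234 W.
Step 8 — Reactive power: Q = Im(S) = 0.007815 VAR.
Step 9 — Apparent power: |S| = 0.007816 VA.
Step 10 — Power factor: PF = P/|S| = 0.01579 (lagging).

(a) P = 0.0001234 W  (b) Q = 0.007815 VAR  (c) S = 0.007816 VA  (d) PF = 0.01579 (lagging)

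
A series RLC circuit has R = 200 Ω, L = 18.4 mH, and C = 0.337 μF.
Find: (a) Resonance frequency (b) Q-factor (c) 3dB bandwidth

Step 1 — Resonance: ω₀ = 1/√(LC) = 1/√(0.0184·3.37e-07) = 1.27e+04 rad/s.
Step 2 — f₀ = ω₀/(2π) = 2021 Hz.
Step 3 — Series Q: Q = ω₀L/R = 1.27e+04·0.0184/200 = 1.168.
Step 4 — Bandwidth: Δω = ω₀/Q = 1.087e+04 rad/s; BW = Δω/(2π) = 1730 Hz.

(a) f₀ = 2021 Hz  (b) Q = 1.168  (c) BW = 1730 Hz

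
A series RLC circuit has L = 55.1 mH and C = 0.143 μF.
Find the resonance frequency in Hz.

Step 1 — Resonance condition Im(Z)=0 gives ω₀ = 1/√(LC).
Step 2 — ω₀ = 1/√(0.0551·1.43e-07) = 1.127e+04 rad/s.
Step 3 — f₀ = ω₀/(2π) = 1793 Hz.

f₀ = 1793 Hz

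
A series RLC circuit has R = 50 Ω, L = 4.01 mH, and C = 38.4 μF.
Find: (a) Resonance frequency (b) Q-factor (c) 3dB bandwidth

Step 1 — Resonance: ω₀ = 1/√(LC) = 1/√(0.00401·3.84e-05) = 2548 rad/s.
Step 2 — f₀ = ω₀/(2π) = 405.6 Hz.
Step 3 — Series Q: Q = ω₀L/R = 2548·0.00401/50 = 0.2044.
Step 4 — Bandwidth: Δω = ω₀/Q = 1.247e+04 rad/s; BW = Δω/(2π) = 1984 Hz.

(a) f₀ = 405.6 Hz  (b) Q = 0.2044  (c) BW = 1984 Hz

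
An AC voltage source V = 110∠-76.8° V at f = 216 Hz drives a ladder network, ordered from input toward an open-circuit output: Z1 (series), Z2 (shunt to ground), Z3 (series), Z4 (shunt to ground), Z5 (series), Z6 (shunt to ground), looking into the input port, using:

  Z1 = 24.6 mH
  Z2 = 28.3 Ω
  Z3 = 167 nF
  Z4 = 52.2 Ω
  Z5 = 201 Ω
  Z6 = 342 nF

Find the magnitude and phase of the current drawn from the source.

Step 1 — Angular frequency: ω = 2π·f = 2π·216 = 1357 rad/s.
Step 2 — Component impedances:
  Z1: Z = jωL = j·1357·0.0246 = 0 + j33.39 Ω
  Z2: Z = R = 28.3 Ω
  Z3: Z = 1/(jωC) = -j/(ω·C) = 0 - j4412 Ω
  Z4: Z = R = 52.2 Ω
  Z5: Z = R = 201 Ω
  Z6: Z = 1/(jωC) = -j/(ω·C) = 0 - j2154 Ω
Step 3 — Ladder network (open output): work backward from the far end, alternating series and parallel combinations. Z_in = 28.3 + j33.2 Ω = 43.63∠49.6° Ω.
Step 4 — Source phasor: V = 110∠-76.8° V = 25.12 - j107.1 V.
Step 5 — Ohm's law: I = V / Z_total = (25.12 - j107.1) / (28.3 + j33.2) = -1.495 - j2.03 A.
Step 6 — Convert to polar: |I| = 2.521 A, ∠I = -126.4°.

I = 2.521∠-126.4° A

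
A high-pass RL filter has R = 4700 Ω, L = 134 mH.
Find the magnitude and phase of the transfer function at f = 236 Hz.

Step 1 — Angular frequency: ω = 2π·236 = 1483 rad/s.
Step 2 — Transfer function: H(jω) = jωL/(R + jωL).
Step 3 — Numerator jωL = j·198.7; denominator R + jωL = 4700 + j198.7.
Step 4 — H = 0.001784 + j0.0422.
Step 5 — Magnitude: |H| = 0.04224 (-27.5 dB); phase: φ = 87.6°.

|H| = 0.04224 (-27.5 dB), φ = 87.6°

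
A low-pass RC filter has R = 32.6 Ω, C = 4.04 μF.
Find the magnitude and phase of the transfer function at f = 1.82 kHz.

Step 1 — Angular frequency: ω = 2π·1820 = 1.144e+04 rad/s.
Step 2 — Transfer function: H(jω) = 1/(1 + jωRC).
Step 3 — Denominator: 1 + jωRC = 1 + j·1.144e+04·32.6·4.04e-06 = 1 + j1.506.
Step 4 — H = 0.306 - j0.4608.
Step 5 — Magnitude: |H| = 0.5531 (-5.1 dB); phase: φ = -56.4°.

|H| = 0.5531 (-5.1 dB), φ = -56.4°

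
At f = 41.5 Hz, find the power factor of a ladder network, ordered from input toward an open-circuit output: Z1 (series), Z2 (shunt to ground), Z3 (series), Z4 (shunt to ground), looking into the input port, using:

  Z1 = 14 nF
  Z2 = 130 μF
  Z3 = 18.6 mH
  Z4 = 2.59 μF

Step 1 — Angular frequency: ω = 2π·f = 2π·41.5 = 260.8 rad/s.
Step 2 — Component impedances:
  Z1: Z = 1/(jωC) = -j/(ω·C) = 0 - j2.739e+05 Ω
  Z2: Z = 1/(jωC) = -j/(ω·C) = 0 - j29.5 Ω
  Z3: Z = jωL = j·260.8·0.0186 = 0 + j4.85 Ω
  Z4: Z = 1/(jωC) = -j/(ω·C) = 0 - j1481 Ω
Step 3 — Ladder network (open output): work backward from the far end, alternating series and parallel combinations. Z_in = 0 - j2.74e+05 Ω = 2.74e+05∠-90.0° Ω.
Step 4 — Power factor: PF = cos(φ) = Re(Z)/|Z| = 0/2.74e+05 = 0.
Step 5 — Type: Im(Z) = -2.74e+05 ⇒ leading (phase φ = -90.0°).

PF = 0 (leading, φ = -90.0°)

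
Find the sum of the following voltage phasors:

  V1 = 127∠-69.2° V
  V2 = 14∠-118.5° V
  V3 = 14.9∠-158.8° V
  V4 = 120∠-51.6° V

Step 1 — Convert each phasor to rectangular form:
  V1 = 127·(cos(-69.2°) + j·sin(-69.2°)) = 45.1 - j118.7 V
  V2 = 14·(cos(-118.5°) + j·sin(-118.5°)) = -6.68 - j12.3 V
  V3 = 14.9·(cos(-158.8°) + j·sin(-158.8°)) = -13.89 - j5.388 V
  V4 = 120·(cos(-51.6°) + j·sin(-51.6°)) = 74.54 - j94.04 V
Step 2 — Sum components: V_total = 99.06 - j230.5 V.
Step 3 — Convert to polar: |V_total| = 250.8 V, ∠V_total = -66.7°.

V_total = 250.8∠-66.7° V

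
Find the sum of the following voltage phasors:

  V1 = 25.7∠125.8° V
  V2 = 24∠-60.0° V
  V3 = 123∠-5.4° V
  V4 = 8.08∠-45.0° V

Step 1 — Convert each phasor to rectangular form:
  V1 = 25.7·(cos(125.8°) + j·sin(125.8°)) = -15.03 + j20.84 V
  V2 = 24·(cos(-60.0°) + j·sin(-60.0°)) = 12 - j20.78 V
  V3 = 123·(cos(-5.4°) + j·sin(-5.4°)) = 122.5 - j11.58 V
  V4 = 8.08·(cos(-45.0°) + j·sin(-45.0°)) = 5.713 - j5.713 V
Step 2 — Sum components: V_total = 125.1 - j17.23 V.
Step 3 — Convert to polar: |V_total| = 126.3 V, ∠V_total = -7.8°.

V_total = 126.3∠-7.8° V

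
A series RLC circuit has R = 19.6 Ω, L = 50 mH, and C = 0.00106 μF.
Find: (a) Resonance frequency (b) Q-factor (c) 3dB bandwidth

Step 1 — Resonance condition Im(Z)=0 gives ω₀ = 1/√(LC).
Step 2 — ω₀ = 1/√(0.05·1.06e-09) = 1.374e+05 rad/s.
Step 3 — f₀ = ω₀/(2π) = 2.186e+04 Hz.
Step 4 — Series Q: Q = ω₀L/R = 1.374e+05·0.05/19.6 = 350.4.
Step 5 — 3dB bandwidth: Δω = ω₀/Q = 392 rad/s; BW = Δω/(2π) = 62.39 Hz.

(a) f₀ = 2.186e+04 Hz  (b) Q = 350.4  (c) BW = 62.39 Hz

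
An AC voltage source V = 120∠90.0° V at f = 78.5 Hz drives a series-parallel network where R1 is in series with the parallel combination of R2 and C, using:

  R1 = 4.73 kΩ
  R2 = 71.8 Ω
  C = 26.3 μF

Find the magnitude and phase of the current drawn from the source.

Step 1 — Angular frequency: ω = 2π·f = 2π·78.5 = 493.2 rad/s.
Step 2 — Component impedances:
  R1: Z = R = 4730 Ω
  R2: Z = R = 71.8 Ω
  C: Z = 1/(jωC) = -j/(ω·C) = 0 - j77.09 Ω
Step 3 — Parallel branch: R2 || C = 1/(1/R2 + 1/C) = 38.45 - j35.81 Ω.
Step 4 — Series with R1: Z_total = R1 + (R2 || C) = 4768 - j35.81 Ω = 4769∠-0.4° Ω.
Step 5 — Source phasor: V = 120∠90.0° V = 0 + j120 V.
Step 6 — Ohm's law: I = V / Z_total = (0 + j120) / (4768 - j35.81) = -0.000189 + j0.02516 A.
Step 7 — Convert to polar: |I| = 0.02516 A, ∠I = 90.4°.

I = 0.02516∠90.4° A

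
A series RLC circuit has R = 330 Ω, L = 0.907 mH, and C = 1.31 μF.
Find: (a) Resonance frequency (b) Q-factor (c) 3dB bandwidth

Step 1 — Resonance condition Im(Z)=0 gives ω₀ = 1/√(LC).
Step 2 — ω₀ = 1/√(0.000907·1.31e-06) = 2.901e+04 rad/s.
Step 3 — f₀ = ω₀/(2π) = 4617 Hz.
Step 4 — Series Q: Q = ω₀L/R = 2.901e+04·0.000907/330 = 0.07974.
Step 5 — 3dB bandwidth: Δω = ω₀/Q = 3.638e+05 rad/s; BW = Δω/(2π) = 5.791e+04 Hz.

(a) f₀ = 4617 Hz  (b) Q = 0.07974  (c) BW = 5.791e+04 Hz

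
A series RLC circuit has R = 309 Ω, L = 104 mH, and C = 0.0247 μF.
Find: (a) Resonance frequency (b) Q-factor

Step 1 — Resonance condition Im(Z)=0 gives ω₀ = 1/√(LC).
Step 2 — ω₀ = 1/√(0.104·2.47e-08) = 1.973e+04 rad/s.
Step 3 — f₀ = ω₀/(2π) = 3140 Hz.
Step 4 — Series Q: Q = ω₀L/R = 1.973e+04·0.104/309 = 6.641.

(a) f₀ = 3140 Hz  (b) Q = 6.641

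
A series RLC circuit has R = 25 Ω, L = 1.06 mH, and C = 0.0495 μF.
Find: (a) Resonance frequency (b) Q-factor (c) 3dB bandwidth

Step 1 — Resonance: ω₀ = 1/√(LC) = 1/√(0.00106·4.95e-08) = 1.381e+05 rad/s.
Step 2 — f₀ = ω₀/(2π) = 2.197e+04 Hz.
Step 3 — Series Q: Q = ω₀L/R = 1.381e+05·0.00106/25 = 5.853.
Step 4 — Bandwidth: Δω = ω₀/Q = 2.358e+04 rad/s; BW = Δω/(2π) = 3754 Hz.

(a) f₀ = 2.197e+04 Hz  (b) Q = 5.853  (c) BW = 3754 Hz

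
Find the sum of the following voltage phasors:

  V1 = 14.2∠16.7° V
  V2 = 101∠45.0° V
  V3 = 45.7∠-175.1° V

Step 1 — Convert each phasor to rectangular form:
  V1 = 14.2·(cos(16.7°) + j·sin(16.7°)) = 13.6 + j4.081 V
  V2 = 101·(cos(45.0°) + j·sin(45.0°)) = 71.42 + j71.42 V
  V3 = 45.7·(cos(-175.1°) + j·sin(-175.1°)) = -45.53 - j3.904 V
Step 2 — Sum components: V_total = 39.49 + j71.59 V.
Step 3 — Convert to polar: |V_total| = 81.76 V, ∠V_total = 61.1°.

V_total = 81.76∠61.1° V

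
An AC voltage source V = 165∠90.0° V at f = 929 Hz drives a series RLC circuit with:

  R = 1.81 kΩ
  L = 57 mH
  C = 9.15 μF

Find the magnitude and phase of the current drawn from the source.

Step 1 — Angular frequency: ω = 2π·f = 2π·929 = 5837 rad/s.
Step 2 — Component impedances:
  R: Z = R = 1810 Ω
  L: Z = jωL = j·5837·0.057 = 0 + j332.7 Ω
  C: Z = 1/(jωC) = -j/(ω·C) = 0 - j18.72 Ω
Step 3 — Series combination: Z_total = R + L + C = 1810 + j314 Ω = 1837∠9.8° Ω.
Step 4 — Source phasor: V = 165∠90.0° V = 0 + j165 V.
Step 5 — Ohm's law: I = V / Z_total = (0 + j165) / (1810 + j314) = 0.01535 + j0.0885 A.
Step 6 — Convert to polar: |I| = 0.08982 A, ∠I = 80.2°.

I = 0.08982∠80.2° A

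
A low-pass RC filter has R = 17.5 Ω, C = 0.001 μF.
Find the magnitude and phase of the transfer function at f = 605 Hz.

Step 1 — Angular frequency: ω = 2π·605 = 3801 rad/s.
Step 2 — Transfer function: H(jω) = 1/(1 + jωRC).
Step 3 — Denominator: 1 + jωRC = 1 + j·3801·17.5·1e-09 = 1 + j6.652e-05.
Step 4 — H = 1 - j6.652e-05.
Step 5 — Magnitude: |H| = 1 (-0.0 dB); phase: φ = -0.0°.

|H| = 1 (-0.0 dB), φ = -0.0°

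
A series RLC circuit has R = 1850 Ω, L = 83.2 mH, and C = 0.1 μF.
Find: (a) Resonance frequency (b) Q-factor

Step 1 — Resonance condition Im(Z)=0 gives ω₀ = 1/√(LC).
Step 2 — ω₀ = 1/√(0.0832·1e-07) = 1.096e+04 rad/s.
Step 3 — f₀ = ω₀/(2π) = 1745 Hz.
Step 4 — Series Q: Q = ω₀L/R = 1.096e+04·0.0832/1850 = 0.493.

(a) f₀ = 1745 Hz  (b) Q = 0.493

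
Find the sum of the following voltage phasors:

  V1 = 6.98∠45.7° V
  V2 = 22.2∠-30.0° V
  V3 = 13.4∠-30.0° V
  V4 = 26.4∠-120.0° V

Step 1 — Convert each phasor to rectangular form:
  V1 = 6.98·(cos(45.7°) + j·sin(45.7°)) = 4.875 + j4.996 V
  V2 = 22.2·(cos(-30.0°) + j·sin(-30.0°)) = 19.23 - j11.1 V
  V3 = 13.4·(cos(-30.0°) + j·sin(-30.0°)) = 11.6 - j6.7 V
  V4 = 26.4·(cos(-120.0°) + j·sin(-120.0°)) = -13.2 - j22.86 V
Step 2 — Sum components: V_total = 22.51 - j35.67 V.
Step 3 — Convert to polar: |V_total| = 42.17 V, ∠V_total = -57.7°.

V_total = 42.17∠-57.7° V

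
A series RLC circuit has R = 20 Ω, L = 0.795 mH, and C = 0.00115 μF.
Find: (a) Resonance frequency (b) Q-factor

Step 1 — Resonance condition Im(Z)=0 gives ω₀ = 1/√(LC).
Step 2 — ω₀ = 1/√(0.000795·1.15e-09) = 1.046e+06 rad/s.
Step 3 — f₀ = ω₀/(2π) = 1.665e+05 Hz.
Step 4 — Series Q: Q = ω₀L/R = 1.046e+06·0.000795/20 = 41.57.

(a) f₀ = 1.665e+05 Hz  (b) Q = 41.57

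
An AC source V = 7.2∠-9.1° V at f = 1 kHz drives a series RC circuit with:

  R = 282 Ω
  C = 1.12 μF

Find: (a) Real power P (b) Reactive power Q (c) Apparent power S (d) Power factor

Step 1 — Angular frequency: ω = 2π·f = 2π·1000 = 6283 rad/s.
Step 2 — Component impedances:
  R: Z = R = 282 Ω
  C: Z = 1/(jωC) = -j/(ω·C) = 0 - j142.1 Ω
Step 3 — Series combination: Z_total = R + C = 282 - j142.1 Ω = 315.8∠-26.7° Ω.
Step 4 — Source phasor: V = 7.2∠-9.1° V = 7.109 - j1.139 V.
Step 5 — Current: I = V / Z = 0.02173 + j0.006911 A = 0.0228∠17.6° A.
Step 6 — Complex power: S = V·I* = 0.1466 - j0.07387 VA.
Step 7 — Real power: P = Re(S) = 0.1466 W.
Step 8 — Reactive power: Q = Im(S) = -0.07387 VAR.
Step 9 — Apparent power: |S| = 0.1642 VA.
Step 10 — Power factor: PF = P/|S| = 0.893 (leading).

(a) P = 0.1466 W  (b) Q = -0.07387 VAR  (c) S = 0.1642 VA  (d) PF = 0.893 (leading)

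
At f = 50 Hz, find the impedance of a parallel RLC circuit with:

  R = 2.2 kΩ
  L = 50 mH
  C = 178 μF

Step 1 — Angular frequency: ω = 2π·f = 2π·50 = 314.2 rad/s.
Step 2 — Component impedances:
  R: Z = R = 2200 Ω
  L: Z = jωL = j·314.2·0.05 = 0 + j15.71 Ω
  C: Z = 1/(jωC) = -j/(ω·C) = 0 - j17.88 Ω
Step 3 — Parallel combination: 1/Z_total = 1/R + 1/L + 1/C; Z_total = 7.558 + j128.7 Ω = 128.9∠86.6° Ω.

Z = 7.558 + j128.7 Ω = 128.9∠86.6° Ω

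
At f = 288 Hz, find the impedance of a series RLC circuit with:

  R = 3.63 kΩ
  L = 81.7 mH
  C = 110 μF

Step 1 — Angular frequency: ω = 2π·f = 2π·288 = 1810 rad/s.
Step 2 — Component impedances:
  R: Z = R = 3630 Ω
  L: Z = jωL = j·1810·0.0817 = 0 + j147.8 Ω
  C: Z = 1/(jωC) = -j/(ω·C) = 0 - j5.024 Ω
Step 3 — Series combination: Z_total = R + L + C = 3630 + j142.8 Ω = 3633∠2.3° Ω.

Z = 3630 + j142.8 Ω = 3633∠2.3° Ω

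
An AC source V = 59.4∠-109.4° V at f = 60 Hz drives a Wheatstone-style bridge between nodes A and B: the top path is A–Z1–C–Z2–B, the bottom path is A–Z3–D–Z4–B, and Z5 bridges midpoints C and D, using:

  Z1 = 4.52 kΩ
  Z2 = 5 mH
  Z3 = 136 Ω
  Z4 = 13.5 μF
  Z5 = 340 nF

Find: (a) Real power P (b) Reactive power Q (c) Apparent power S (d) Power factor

Step 1 — Angular frequency: ω = 2π·f = 2π·60 = 377 rad/s.
Step 2 — Component impedances:
  Z1: Z = R = 4520 Ω
  Z2: Z = jωL = j·377·0.005 = 0 + j1.885 Ω
  Z3: Z = R = 136 Ω
  Z4: Z = 1/(jωC) = -j/(ω·C) = 0 - j196.5 Ω
  Z5: Z = 1/(jωC) = -j/(ω·C) = 0 - j7802 Ω
Step 3 — Bridge requires nodal analysis (the Z5 bridge couples midpoints C and D, so the two paths cannot be reduced to a simple series/parallel combination). Setting node B to ground and injecting 1 A at node A, the 3-node admittance system at A, C, D solves to V_A = Z_AB = 139.5 - j180.3 Ω = 228∠-52.3° Ω.
Step 4 — Source phasor: V = 59.4∠-109.4° V = -19.73 - j56.03 V.
Step 5 — Current: I = V / Z = 0.1415 - j0.2188 A = 0.2606∠-57.1° A.
Step 6 — Complex power: S = V·I* = 9.469 - j12.24 VA.
Step 7 — Real power: P = Re(S) = 9.469 W.
Step 8 — Reactive power: Q = Im(S) = -12.24 VAR.
Step 9 — Apparent power: |S| = 15.48 VA.
Step 10 — Power factor: PF = P/|S| = 0.6118 (leading).

(a) P = 9.469 W  (b) Q = -12.24 VAR  (c) S = 15.48 VA  (d) PF = 0.6118 (leading)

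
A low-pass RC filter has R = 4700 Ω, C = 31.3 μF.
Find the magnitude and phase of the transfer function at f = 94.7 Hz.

Step 1 — Angular frequency: ω = 2π·94.7 = 595 rad/s.
Step 2 — Transfer function: H(jω) = 1/(1 + jωRC).
Step 3 — Denominator: 1 + jωRC = 1 + j·595·4700·3.13e-05 = 1 + j87.53.
Step 4 — H = 0.0001305 - j0.01142.
Step 5 — Magnitude: |H| = 0.01142 (-38.8 dB); phase: φ = -89.3°.

|H| = 0.01142 (-38.8 dB), φ = -89.3°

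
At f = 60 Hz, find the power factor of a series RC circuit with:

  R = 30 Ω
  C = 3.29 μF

Step 1 — Angular frequency: ω = 2π·f = 2π·60 = 377 rad/s.
Step 2 — Component impedances:
  R: Z = R = 30 Ω
  C: Z = 1/(jωC) = -j/(ω·C) = 0 - j806.3 Ω
Step 3 — Series combination: Z_total = R + C = 30 - j806.3 Ω = 806.8∠-87.9° Ω.
Step 4 — Power factor: PF = cos(φ) = Re(Z)/|Z| = 30/806.8 = 0.03718.
Step 5 — Type: Im(Z) = -806.3 ⇒ leading (phase φ = -87.9°).

PF = 0.03718 (leading, φ = -87.9°)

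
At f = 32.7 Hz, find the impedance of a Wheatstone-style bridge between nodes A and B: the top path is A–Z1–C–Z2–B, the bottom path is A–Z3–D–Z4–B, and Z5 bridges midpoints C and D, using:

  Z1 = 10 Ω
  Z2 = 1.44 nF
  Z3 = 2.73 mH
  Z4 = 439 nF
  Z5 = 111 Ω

Step 1 — Angular frequency: ω = 2π·f = 2π·32.7 = 205.5 rad/s.
Step 2 — Component impedances:
  Z1: Z = R = 10 Ω
  Z2: Z = 1/(jωC) = -j/(ω·C) = 0 - j3.38e+06 Ω
  Z3: Z = jωL = j·205.5·0.00273 = 0 + j0.5609 Ω
  Z4: Z = 1/(jωC) = -j/(ω·C) = 0 - j1.109e+04 Ω
  Z5: Z = R = 111 Ω
Step 3 — Bridge requires nodal analysis (the Z5 bridge couples midpoints C and D, so the two paths cannot be reduced to a simple series/parallel combination). Setting node B to ground and injecting 1 A at node A, the 3-node admittance system at A, C, D solves to V_A = Z_AB = 0.002683 - j1.105e+04 Ω = 1.105e+04∠-90.0° Ω.

Z = 0.002683 - j1.105e+04 Ω = 1.105e+04∠-90.0° Ω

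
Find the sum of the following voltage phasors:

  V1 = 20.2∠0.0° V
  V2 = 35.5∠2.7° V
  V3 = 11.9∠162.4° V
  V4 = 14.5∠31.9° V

Step 1 — Convert each phasor to rectangular form:
  V1 = 20.2·(cos(0.0°) + j·sin(0.0°)) = 20.2 V
  V2 = 35.5·(cos(2.7°) + j·sin(2.7°)) = 35.46 + j1.672 V
  V3 = 11.9·(cos(162.4°) + j·sin(162.4°)) = -11.34 + j3.598 V
  V4 = 14.5·(cos(31.9°) + j·sin(31.9°)) = 12.31 + j7.662 V
Step 2 — Sum components: V_total = 56.63 + j12.93 V.
Step 3 — Convert to polar: |V_total| = 58.09 V, ∠V_total = 12.9°.

V_total = 58.09∠12.9° V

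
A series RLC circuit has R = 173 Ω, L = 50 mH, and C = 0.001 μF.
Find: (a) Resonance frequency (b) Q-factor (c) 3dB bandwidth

Step 1 — Resonance: ω₀ = 1/√(LC) = 1/√(0.05·1e-09) = 1.414e+05 rad/s.
Step 2 — f₀ = ω₀/(2π) = 2.251e+04 Hz.
Step 3 — Series Q: Q = ω₀L/R = 1.414e+05·0.05/173 = 40.87.
Step 4 — Bandwidth: Δω = ω₀/Q = 3460 rad/s; BW = Δω/(2π) = 550.7 Hz.

(a) f₀ = 2.251e+04 Hz  (b) Q = 40.87  (c) BW = 550.7 Hz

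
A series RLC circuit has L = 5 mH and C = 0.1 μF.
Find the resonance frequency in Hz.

Step 1 — Resonance condition Im(Z)=0 gives ω₀ = 1/√(LC).
Step 2 — ω₀ = 1/√(0.005·1e-07) = 4.472e+04 rad/s.
Step 3 — f₀ = ω₀/(2π) = 7118 Hz.

f₀ = 7118 Hz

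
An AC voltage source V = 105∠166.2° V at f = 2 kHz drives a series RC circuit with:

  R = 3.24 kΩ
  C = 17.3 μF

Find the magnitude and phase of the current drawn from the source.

Step 1 — Angular frequency: ω = 2π·f = 2π·2000 = 1.257e+04 rad/s.
Step 2 — Component impedances:
  R: Z = R = 3240 Ω
  C: Z = 1/(jωC) = -j/(ω·C) = 0 - j4.6 Ω
Step 3 — Series combination: Z_total = R + C = 3240 - j4.6 Ω = 3240∠-0.1° Ω.
Step 4 — Source phasor: V = 105∠166.2° V = -102 + j25.05 V.
Step 5 — Ohm's law: I = V / Z_total = (-102 + j25.05) / (3240 - j4.6) = -0.03148 + j0.007686 A.
Step 6 — Convert to polar: |I| = 0.03241 A, ∠I = 166.3°.

I = 0.03241∠166.3° A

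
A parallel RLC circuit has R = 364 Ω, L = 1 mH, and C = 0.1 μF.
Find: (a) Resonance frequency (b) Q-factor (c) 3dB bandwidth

Step 1 — Resonance: ω₀ = 1/√(LC) = 1/√(0.001·1e-07) = 1e+05 rad/s.
Step 2 — f₀ = ω₀/(2π) = 1.592e+04 Hz.
Step 3 — Parallel Q: Q = R/(ω₀L) = 364/(1e+05·0.001) = 3.64.
Step 4 — Bandwidth: Δω = ω₀/Q = 2.747e+04 rad/s; BW = Δω/(2π) = 4372 Hz.

(a) f₀ = 1.592e+04 Hz  (b) Q = 3.64  (c) BW = 4372 Hz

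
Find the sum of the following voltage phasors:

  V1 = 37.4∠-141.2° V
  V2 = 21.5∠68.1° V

Step 1 — Convert each phasor to rectangular form:
  V1 = 37.4·(cos(-141.2°) + j·sin(-141.2°)) = -29.15 - j23.43 V
  V2 = 21.5·(cos(68.1°) + j·sin(68.1°)) = 8.019 + j19.95 V
Step 2 — Sum components: V_total = -21.13 - j3.487 V.
Step 3 — Convert to polar: |V_total| = 21.41 V, ∠V_total = -170.6°.

V_total = 21.41∠-170.6° V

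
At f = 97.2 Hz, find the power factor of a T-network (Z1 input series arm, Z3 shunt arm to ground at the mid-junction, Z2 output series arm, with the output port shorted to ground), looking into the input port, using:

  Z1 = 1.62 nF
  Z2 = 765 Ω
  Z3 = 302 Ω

Step 1 — Angular frequency: ω = 2π·f = 2π·97.2 = 610.7 rad/s.
Step 2 — Component impedances:
  Z1: Z = 1/(jωC) = -j/(ω·C) = 0 - j1.011e+06 Ω
  Z2: Z = R = 765 Ω
  Z3: Z = R = 302 Ω
Step 3 — With the output port shorted to ground, the output series arm Z2 runs from the junction to ground; the shunt arm Z3 also runs from the junction to ground. They appear in parallel: Z3 || Z2 = 216.5 Ω.
Step 4 — Series with input arm Z1: Z_in = Z1 + (Z3 || Z2) = 216.5 - j1.011e+06 Ω = 1.011e+06∠-90.0° Ω.
Step 5 — Power factor: PF = cos(φ) = Re(Z)/|Z| = 216.52/1.0107e+06 = 0.0002142.
Step 6 — Type: Im(Z) = -1.011e+06 ⇒ leading (phase φ = -90.0°).

PF = 0.0002142 (leading, φ = -90.0°)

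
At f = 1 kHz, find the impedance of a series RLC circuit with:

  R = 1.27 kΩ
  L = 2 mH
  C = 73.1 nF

Step 1 — Angular frequency: ω = 2π·f = 2π·1000 = 6283 rad/s.
Step 2 — Component impedances:
  R: Z = R = 1270 Ω
  L: Z = jωL = j·6283·0.002 = 0 + j12.57 Ω
  C: Z = 1/(jωC) = -j/(ω·C) = 0 - j2177 Ω
Step 3 — Series combination: Z_total = R + L + C = 1270 - j2165 Ω = 2510∠-59.6° Ω.

Z = 1270 - j2165 Ω = 2510∠-59.6° Ω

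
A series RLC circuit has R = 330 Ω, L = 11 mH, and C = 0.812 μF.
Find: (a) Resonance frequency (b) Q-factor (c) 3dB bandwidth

Step 1 — Resonance: ω₀ = 1/√(LC) = 1/√(0.011·8.12e-07) = 1.058e+04 rad/s.
Step 2 — f₀ = ω₀/(2π) = 1684 Hz.
Step 3 — Series Q: Q = ω₀L/R = 1.058e+04·0.011/330 = 0.3527.
Step 4 — Bandwidth: Δω = ω₀/Q = 3e+04 rad/s; BW = Δω/(2π) = 4775 Hz.

(a) f₀ = 1684 Hz  (b) Q = 0.3527  (c) BW = 4775 Hz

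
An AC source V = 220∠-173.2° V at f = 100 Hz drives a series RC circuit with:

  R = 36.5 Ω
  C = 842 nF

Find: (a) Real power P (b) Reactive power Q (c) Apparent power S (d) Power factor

Step 1 — Angular frequency: ω = 2π·f = 2π·100 = 628.3 rad/s.
Step 2 — Component impedances:
  R: Z = R = 36.5 Ω
  C: Z = 1/(jωC) = -j/(ω·C) = 0 - j1890 Ω
Step 3 — Series combination: Z_total = R + C = 36.5 - j1890 Ω = 1891∠-88.9° Ω.
Step 4 — Source phasor: V = 220∠-173.2° V = -218.5 - j26.05 V.
Step 5 — Current: I = V / Z = 0.01155 - j0.1158 A = 0.1164∠-84.3° A.
Step 6 — Complex power: S = V·I* = 0.4943 - j25.6 VA.
Step 7 — Real power: P = Re(S) = 0.4943 W.
Step 8 — Reactive power: Q = Im(S) = -25.6 VAR.
Step 9 — Apparent power: |S| = 25.6 VA.
Step 10 — Power factor: PF = P/|S| = 0.01931 (leading).

(a) P = 0.4943 W  (b) Q = -25.6 VAR  (c) S = 25.6 VA  (d) PF = 0.01931 (leading)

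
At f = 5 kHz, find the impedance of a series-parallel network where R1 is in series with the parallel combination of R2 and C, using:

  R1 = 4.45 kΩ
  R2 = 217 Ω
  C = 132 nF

Step 1 — Angular frequency: ω = 2π·f = 2π·5000 = 3.142e+04 rad/s.
Step 2 — Component impedances:
  R1: Z = R = 4450 Ω
  R2: Z = R = 217 Ω
  C: Z = 1/(jωC) = -j/(ω·C) = 0 - j241.1 Ω
Step 3 — Parallel branch: R2 || C = 1/(1/R2 + 1/C) = 119.9 - j107.9 Ω.
Step 4 — Series with R1: Z_total = R1 + (R2 || C) = 4570 - j107.9 Ω = 4571∠-1.4° Ω.

Z = 4570 - j107.9 Ω = 4571∠-1.4° Ω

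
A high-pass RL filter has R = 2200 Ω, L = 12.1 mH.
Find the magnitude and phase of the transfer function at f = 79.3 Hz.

Step 1 — Angular frequency: ω = 2π·79.3 = 498.3 rad/s.
Step 2 — Transfer function: H(jω) = jωL/(R + jωL).
Step 3 — Numerator jωL = j·6.029; denominator R + jωL = 2200 + j6.029.
Step 4 — H = 7.51e-06 + j0.00274.
Step 5 — Magnitude: |H| = 0.00274 (-51.2 dB); phase: φ = 89.8°.

|H| = 0.00274 (-51.2 dB), φ = 89.8°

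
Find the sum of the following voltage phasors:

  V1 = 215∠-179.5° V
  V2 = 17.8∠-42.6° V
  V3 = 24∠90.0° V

Step 1 — Convert each phasor to rectangular form:
  V1 = 215·(cos(-179.5°) + j·sin(-179.5°)) = -215 - j1.876 V
  V2 = 17.8·(cos(-42.6°) + j·sin(-42.6°)) = 13.1 - j12.05 V
  V3 = 24·(cos(90.0°) + j·sin(90.0°)) = 0 + j24 V
Step 2 — Sum components: V_total = -201.9 + j10.08 V.
Step 3 — Convert to polar: |V_total| = 202.1 V, ∠V_total = 177.1°.

V_total = 202.1∠177.1° V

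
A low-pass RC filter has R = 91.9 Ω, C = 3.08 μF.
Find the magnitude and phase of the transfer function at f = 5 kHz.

Step 1 — Angular frequency: ω = 2π·5000 = 3.142e+04 rad/s.
Step 2 — Transfer function: H(jω) = 1/(1 + jωRC).
Step 3 — Denominator: 1 + jωRC = 1 + j·3.142e+04·91.9·3.08e-06 = 1 + j8.892.
Step 4 — H = 0.01249 - j0.1111.
Step 5 — Magnitude: |H| = 0.1118 (-19.0 dB); phase: φ = -83.6°.

|H| = 0.1118 (-19.0 dB), φ = -83.6°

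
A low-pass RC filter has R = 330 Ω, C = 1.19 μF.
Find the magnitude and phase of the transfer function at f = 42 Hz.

Step 1 — Angular frequency: ω = 2π·42 = 263.9 rad/s.
Step 2 — Transfer function: H(jω) = 1/(1 + jωRC).
Step 3 — Denominator: 1 + jωRC = 1 + j·263.9·330·1.19e-06 = 1 + j0.1036.
Step 4 — H = 0.9894 - j0.1025.
Step 5 — Magnitude: |H| = 0.9947 (-0.0 dB); phase: φ = -5.9°.

|H| = 0.9947 (-0.0 dB), φ = -5.9°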